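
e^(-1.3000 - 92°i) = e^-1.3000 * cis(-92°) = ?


e^-1.3000 = 0.27253
cos(-92°) = -0.0349
sin(-92°) = -0.9994
Real = 0.27253*(-0.0349) = -0.0095
Imag = 0.27253*(-0.9994) = -0.2724

-0.0095 - 0.2724i


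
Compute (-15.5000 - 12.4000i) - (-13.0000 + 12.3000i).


Real: -15.5 + 13 = -2.5
Imag: -12.4 - 12.3 = -24.7

-2.5000 - 24.7000i


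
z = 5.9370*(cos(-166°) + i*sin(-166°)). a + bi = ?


a = 5.9370*cos(-166°) = 5.9370*(-0.970296) = -5.7606
b = 5.9370*sin(-166°) = 5.9370*(-0.24192) = -1.4363

-5.7606 - 1.4363i


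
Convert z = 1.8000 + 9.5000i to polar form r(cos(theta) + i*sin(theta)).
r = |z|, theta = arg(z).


r = sqrt(3.24+90.25) = sqrt(93.49) = 9.6690
theta = atan2(9.5, 1.8) = 79.2711 degrees

r = 9.6690, theta = 79.2711 degrees


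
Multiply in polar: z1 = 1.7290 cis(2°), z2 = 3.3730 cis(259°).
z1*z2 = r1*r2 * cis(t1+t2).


r = 1.7290 * 3.3730 = 5.8319
theta = 2° + 259° = 261° = 261° (mod 360)

5.8319 cis(261°)


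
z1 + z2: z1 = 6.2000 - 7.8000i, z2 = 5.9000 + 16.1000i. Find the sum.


Real: 6.2 + 5.9 = 12.1
Imag: -7.8 + 16.1 = 8.3

12.1000 + 8.3000i


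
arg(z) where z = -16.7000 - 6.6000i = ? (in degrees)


Re = -16.7, Im = -6.6
arg = atan2(-6.6, -16.7) = -158.4356 degrees

arg(z) = -158.4356 degrees


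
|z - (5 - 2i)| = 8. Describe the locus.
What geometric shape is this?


|z - z0| = r is a circle with center z0 and radius r.
Center = (5, -2), radius = 8

Circle with center (5, -2) and radius 8


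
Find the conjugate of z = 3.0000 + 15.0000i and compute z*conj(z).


z_bar = 3.0000 - 15.0000i
z*z_bar = 3^2 + 15^2 = 9 + 225 = 234

z_bar = 3.0000 - 15.0000i, z*z_bar = 234


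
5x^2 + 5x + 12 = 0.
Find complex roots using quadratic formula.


disc = 5^2 - 4*5*12 = 25 - 240 = -215
sqrt(|disc|) = sqrt(215) = 14.6629
Real part = -5/(2*5) = -0.5000
Imag part = 14.6629/(2*5) = 1.4663

-0.5000 ± 1.4663i


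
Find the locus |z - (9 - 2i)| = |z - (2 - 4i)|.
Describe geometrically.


Equal distances means the locus is the perpendicular bisector of z1 and z2.
Midpoint = ((9+2)/2, (-2+(-4))/2) = (5.5000, -3.0000)

Perpendicular bisector through (5.5000, -3.0000)


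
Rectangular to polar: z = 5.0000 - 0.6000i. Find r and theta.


r = sqrt(25+0.36) = sqrt(25.36) = 5.0359
theta = atan2(-0.6, 5) = -6.8428 degrees

r = 5.0359, theta = -6.8428 degrees


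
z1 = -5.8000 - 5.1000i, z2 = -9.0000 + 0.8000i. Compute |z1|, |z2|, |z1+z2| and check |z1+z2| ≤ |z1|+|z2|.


|z1| = sqrt((-5.8)^2 + (-5.1)^2) = sqrt(59.65) = 7.7233
|z2| = sqrt((-9)^2 + 0.8^2) = sqrt(81.64) = 9.0355
z1+z2 = -14.8000 - 4.3000i
|z1+z2| = sqrt(237.53) = 15.4120
|z1|+|z2| = 7.7233 + 9.0355 = 16.7588

|z1+z2| = 15.4120 ≤ |z1|+|z2| = 16.7588 (verified)


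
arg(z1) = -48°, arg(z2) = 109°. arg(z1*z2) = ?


arg(z1*z2) = -48° + 109° = 61°
Normalized to (-180°, 180°]: 61°

61°


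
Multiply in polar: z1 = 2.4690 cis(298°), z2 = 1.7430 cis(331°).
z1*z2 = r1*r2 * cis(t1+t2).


r = 2.4690 * 1.7430 = 4.3035
theta = 298° + 331° = 629° = 269° (mod 360)

4.3035 cis(269°)


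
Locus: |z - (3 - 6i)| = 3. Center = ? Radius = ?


|z - z0| = r is a circle with center z0 and radius r.
Center = (3, -6), radius = 3

Circle with center (3, -6) and radius 3


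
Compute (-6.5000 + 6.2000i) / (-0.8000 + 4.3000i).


Conjugate of z2 = -0.8000 - 4.3000i
Numerator: (-6.5000 + 6.2000i)(-0.8000 - 4.3000i) = 31.8600 + 22.9900i
Denominator: (-0.8)^2 + 4.3^2 = 19.13
Result = (31.8600 + 22.9900i)/19.13

1.6654 + 1.2018i


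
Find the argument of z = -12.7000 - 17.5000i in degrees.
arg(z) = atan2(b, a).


Re = -12.7, Im = -17.5
arg = atan2(-17.5, -12.7) = -125.9689 degrees

arg(z) = -125.9689 degrees


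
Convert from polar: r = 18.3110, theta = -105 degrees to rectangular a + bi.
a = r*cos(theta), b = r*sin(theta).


a = 18.3110*cos(-105°) = 18.3110*(-0.258819) = -4.7392
b = 18.3110*sin(-105°) = 18.3110*(-0.96593) = -17.6871

-4.7392 - 17.6871i


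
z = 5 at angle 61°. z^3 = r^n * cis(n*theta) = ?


r^3 = 5^3 = 125
n*theta = 3*61° = 183° = 183° (mod 360)
a = 125*cos(183°) = -124.8287
b = 125*sin(183°) = -6.5420

125 cis(183°) = -124.8287 - 6.5420i


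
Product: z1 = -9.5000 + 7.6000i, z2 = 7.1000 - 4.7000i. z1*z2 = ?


Real = -9.5*7.1 - 7.6*(-4.7) = -67.45 - (-35.72) = -31.73
Imag = -9.5*(-4.7) + 7.1*7.6 = 44.65 + 53.96 = 98.61

-31.7300 + 98.6100i


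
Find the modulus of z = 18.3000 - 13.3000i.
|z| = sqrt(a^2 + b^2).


|z| = sqrt(18.3^2 + (-13.3)^2) = sqrt(334.89 + 176.89) = sqrt(511.78) = 22.6226

|z| = 22.6226


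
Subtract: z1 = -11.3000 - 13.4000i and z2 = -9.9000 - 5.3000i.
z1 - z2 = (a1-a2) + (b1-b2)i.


Real: -11.3 + 9.9 = -1.4
Imag: -13.4 + 5.3 = -8.1

-1.4000 - 8.1000i


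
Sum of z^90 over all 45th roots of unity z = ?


The roots are w_k = w^k with w = e^(2*pi*i/45), and (w^k)^90 = (w^90)^k.
So S = 1 + u + u^2 + ... + u^(44) with u = w^90.
90 = 2*45 + 0, so 90 is a multiple of 45 and u = (w^45)^2 = 1.
Every one of the 45 terms equals 1: S = 45

S = 45


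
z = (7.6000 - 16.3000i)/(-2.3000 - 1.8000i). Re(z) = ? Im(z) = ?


Multiply by conjugate: (7.6000 - 16.3000i)(-2.3000 + 1.8000i) / ((-2.3)^2 + (-1.8)^2)
Numerator real = 7.6*(-2.3) - (16.3)*(-1.8) = 11.86
Numerator imag = -16.3*(-2.3) - 7.6*(-1.8) = 51.17
Denominator = 8.53
Re(z) = 11.86/8.53 = 1.3904
Im(z) = 51.17/8.53 = 5.9988

Re(z) = 1.3904, Im(z) = 5.9988


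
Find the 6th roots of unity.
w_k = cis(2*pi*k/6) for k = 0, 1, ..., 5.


The 6th roots of unity are cis(360k/6°) for k=0..5
Angle step = 360/6 = 60°
Primitive root: cis(60°)
Primitive root = 0.5000 + 0.8660i

6 roots at angles: 0°, 60°, 120°, 180°, 240°, 300°


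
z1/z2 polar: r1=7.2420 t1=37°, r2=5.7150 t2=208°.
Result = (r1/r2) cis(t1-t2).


r = 7.2420 / 5.7150 = 1.2672
theta = 37° - 208° = -171° = 189° (mod 360)

1.2672 cis(189°)


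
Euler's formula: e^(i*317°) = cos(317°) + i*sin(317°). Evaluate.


cos(317°) = 0.7314
sin(317°) = -0.6820

e^(i*317°) = 0.7314 - 0.6820i


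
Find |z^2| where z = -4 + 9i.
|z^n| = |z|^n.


|z| = sqrt(16+81) = sqrt(97) = 9.8489
|z^2| = |z|^2 = (sqrt(97))^2 = 97

|z^2| = 97


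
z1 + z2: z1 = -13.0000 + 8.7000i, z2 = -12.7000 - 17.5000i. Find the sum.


Real: -13 - 12.7 = -25.7
Imag: 8.7 - 17.5 = -8.8

-25.7000 - 8.8000i


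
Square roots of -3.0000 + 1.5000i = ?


|z| = sqrt(9+2.25) = 3.3541
sqrt((|z|+a)/2) = sqrt((3.3541+(-3))/2) = sqrt(0.1771) = 0.4208
sqrt((|z|-a)/2) = sqrt((3.3541-(-3))/2) = sqrt(3.1771) = 1.7824

±(0.4208 + 1.7824i) i.e. 0.4208 + 1.7824i and -0.4208 - 1.7824i


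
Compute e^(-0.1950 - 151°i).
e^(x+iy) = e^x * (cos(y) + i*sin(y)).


e^-0.1950 = 0.82283
cos(-151°) = -0.87462
sin(-151°) = -0.4848
Real = 0.82283*(-0.87462) = -0.7197
Imag = 0.82283*(-0.4848) = -0.3989

-0.7197 - 0.3989i


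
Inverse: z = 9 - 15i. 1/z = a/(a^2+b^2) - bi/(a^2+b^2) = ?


|z|^2 = 81+225 = 306
1/z = (9 + 15i)/306

1/z = 0.0294 + 0.0490i


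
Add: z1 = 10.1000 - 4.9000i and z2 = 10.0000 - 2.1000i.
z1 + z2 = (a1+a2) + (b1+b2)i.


Real: 10.1 + 10 = 20.1
Imag: -4.9 - 2.1 = -7

20.1000 - 7.0000i


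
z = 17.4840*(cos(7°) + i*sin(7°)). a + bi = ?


a = 17.4840*cos(7°) = 17.4840*0.99255 = 17.3537
b = 17.4840*sin(7°) = 17.4840*0.12187 = 2.1308

17.3537 + 2.1308i


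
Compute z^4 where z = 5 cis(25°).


r^4 = 5^4 = 625
n*theta = 4*25° = 100° = 100° (mod 360)
a = 625*cos(100°) = -108.5301
b = 625*sin(100°) = 615.5048

625 cis(100°) = -108.5301 + 615.5048i


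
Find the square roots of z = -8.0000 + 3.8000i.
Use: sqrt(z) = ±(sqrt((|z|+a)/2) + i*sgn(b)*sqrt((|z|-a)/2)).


|z| = sqrt(64+14.44) = 8.8566
sqrt((|z|+a)/2) = sqrt((8.8566+(-8))/2) = sqrt(0.4283) = 0.6545
sqrt((|z|-a)/2) = sqrt((8.8566-(-8))/2) = sqrt(8.4283) = 2.9032

±(0.6545 + 2.9032i) i.e. 0.6545 + 2.9032i and -0.6545 - 2.9032i


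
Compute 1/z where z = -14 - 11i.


|z|^2 = 196+121 = 317
1/z = (-14 + 11i)/317

1/z = -0.0442 + 0.0347i


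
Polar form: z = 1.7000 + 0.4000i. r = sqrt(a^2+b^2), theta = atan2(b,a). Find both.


r = sqrt(2.89+0.16) = sqrt(3.05) = 1.7464
theta = atan2(0.4, 1.7) = 13.2405 degrees

r = 1.7464, theta = 13.2405 degrees


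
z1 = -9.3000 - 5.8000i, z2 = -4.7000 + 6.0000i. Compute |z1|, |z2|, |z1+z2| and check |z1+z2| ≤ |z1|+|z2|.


|z1| = sqrt((-9.3)^2 + (-5.8)^2) = sqrt(120.13) = 10.9604
|z2| = sqrt((-4.7)^2 + 6^2) = sqrt(58.09) = 7.6217
z1+z2 = -14.0000 + 0.2000i
|z1+z2| = sqrt(196.04) = 14.0014
|z1|+|z2| = 10.9604 + 7.6217 = 18.5821

|z1+z2| = 14.0014 ≤ |z1|+|z2| = 18.5821 (verified)


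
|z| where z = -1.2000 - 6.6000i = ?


|z| = sqrt((-1.2)^2 + (-6.6)^2) = sqrt(1.44 + 43.56) = sqrt(45) = 6.7082

|z| = 6.7082


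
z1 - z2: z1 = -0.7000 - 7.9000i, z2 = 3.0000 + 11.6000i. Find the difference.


Real: -0.7 - 3 = -3.7
Imag: -7.9 - 11.6 = -19.5

-3.7000 - 19.5000i


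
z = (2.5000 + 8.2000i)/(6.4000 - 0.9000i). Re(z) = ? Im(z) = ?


Multiply by conjugate: (2.5000 + 8.2000i)(6.4000 + 0.9000i) / (6.4^2 + (-0.9)^2)
Numerator real = 2.5*6.4 + 8.2*(-0.9) = 8.62
Numerator imag = 8.2*6.4 - 2.5*(-0.9) = 54.73
Denominator = 41.77
Re(z) = 8.62/41.77 = 0.2064
Im(z) = 54.73/41.77 = 1.3103

Re(z) = 0.2064, Im(z) = 1.3103


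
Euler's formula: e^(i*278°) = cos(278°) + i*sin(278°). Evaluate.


cos(278°) = 0.1392
sin(278°) = -0.9903

e^(i*278°) = 0.1392 - 0.9903i


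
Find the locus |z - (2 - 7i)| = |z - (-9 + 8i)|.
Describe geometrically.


Equal distances means the locus is the perpendicular bisector of z1 and z2.
Midpoint = ((2+(-9))/2, (-7+8)/2) = (-3.5000, 0.5000)

Perpendicular bisector through (-3.5000, 0.5000)


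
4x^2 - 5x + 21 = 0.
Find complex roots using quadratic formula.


disc = (-5)^2 - 4*4*21 = 25 - 336 = -311
sqrt(|disc|) = sqrt(311) = 17.6352
Real part = 5/(2*4) = 0.6250
Imag part = 17.6352/(2*4) = 2.2044

0.6250 ± 2.2044i


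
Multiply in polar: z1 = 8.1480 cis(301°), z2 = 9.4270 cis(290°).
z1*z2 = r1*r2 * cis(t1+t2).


r = 8.1480 * 9.4270 = 76.8112
theta = 301° + 290° = 591° = 231° (mod 360)

76.8112 cis(231°)


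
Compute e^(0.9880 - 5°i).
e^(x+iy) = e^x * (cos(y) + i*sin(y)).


e^0.9880 = 2.68586
cos(-5°) = 0.99619
sin(-5°) = -0.08716
Real = 2.68586*0.99619 = 2.6756
Imag = 2.68586*(-0.08716) = -0.2341

2.6756 - 0.2341i


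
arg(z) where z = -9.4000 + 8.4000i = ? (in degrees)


Re = -9.4, Im = 8.4
arg = atan2(8.4, -9.4) = 138.2155 degrees

arg(z) = 138.2155 degrees


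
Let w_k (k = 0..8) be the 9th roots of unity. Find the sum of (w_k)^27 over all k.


The roots are w_k = w^k with w = e^(2*pi*i/9), and (w^k)^27 = (w^27)^k.
So S = 1 + u + u^2 + ... + u^(8) with u = w^27.
27 = 3*9 + 0, so 27 is a multiple of 9 and u = (w^9)^3 = 1.
Every one of the 9 terms equals 1: S = 9

S = 9


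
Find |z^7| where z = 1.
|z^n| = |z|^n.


|z| = sqrt(1+0) = sqrt(1) = 1
|z^7| = |z|^7 = 1^7 = 1

|z^7| = 1


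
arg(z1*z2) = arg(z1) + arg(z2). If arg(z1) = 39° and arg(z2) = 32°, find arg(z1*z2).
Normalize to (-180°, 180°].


arg(z1*z2) = 39° + 32° = 71°
Normalized to (-180°, 180°]: 71°

71°


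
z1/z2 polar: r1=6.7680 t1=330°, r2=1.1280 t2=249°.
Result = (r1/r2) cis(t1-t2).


r = 6.7680 / 1.1280 = 6.0000
theta = 330° - 249° = 81° = 81° (mod 360)

6.0000 cis(81°)


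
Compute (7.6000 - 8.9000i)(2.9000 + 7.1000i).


Real = 7.6*2.9 - (-8.9)*7.1 = 22.04 - (-63.19) = 85.23
Imag = 7.6*7.1 + 2.9*(-8.9) = 53.96 - (25.81) = 28.15

85.2300 + 28.1500i


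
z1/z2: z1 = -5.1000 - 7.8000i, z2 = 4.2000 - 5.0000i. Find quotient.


Conjugate of z2 = 4.2000 + 5.0000i
Numerator: (-5.1000 - 7.8000i)(4.2000 + 5.0000i) = 17.5800 - 58.2600i
Denominator: 4.2^2 + (-5)^2 = 42.64
Result = (17.5800 - 58.2600i)/42.64

0.4123 - 1.3663i


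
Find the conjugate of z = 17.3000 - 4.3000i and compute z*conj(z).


z_bar = 17.3000 + 4.3000i
z*z_bar = 17.3^2 + (-4.3)^2 = 299.29 + 18.49 = 317.78

z_bar = 17.3000 + 4.3000i, z*z_bar = 317.78


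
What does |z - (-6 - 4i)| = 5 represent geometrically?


|z - z0| = r is a circle with center z0 and radius r.
Center = (-6, -4), radius = 5

Circle with center (-6, -4) and radius 5


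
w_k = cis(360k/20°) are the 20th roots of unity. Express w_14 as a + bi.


Angle = 360*14/20 = 252°
a = cos(252°) = -0.3090
b = sin(252°) = -0.9511

-0.3090 - 0.9511i


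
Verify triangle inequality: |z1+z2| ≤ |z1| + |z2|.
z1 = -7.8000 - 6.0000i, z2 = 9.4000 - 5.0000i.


|z1| = sqrt((-7.8)^2 + (-6)^2) = sqrt(96.84) = 9.8407
|z2| = sqrt(9.4^2 + (-5)^2) = sqrt(113.36) = 10.6471
z1+z2 = 1.6000 - 11.0000i
|z1+z2| = sqrt(123.56) = 11.1158
|z1|+|z2| = 9.8407 + 10.6471 = 20.4878

|z1+z2| = 11.1158 ≤ |z1|+|z2| = 20.4878 (verified)


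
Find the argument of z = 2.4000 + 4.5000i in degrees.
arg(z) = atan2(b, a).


Re = 2.4, Im = 4.5
arg = atan2(4.5, 2.4) = 61.9275 degrees

arg(z) = 61.9275 degrees


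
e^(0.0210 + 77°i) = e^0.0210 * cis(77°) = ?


e^0.0210 = 1.0212
cos(77°) = 0.22495
sin(77°) = 0.97437
Real = 1.0212*0.22495 = 0.2297
Imag = 1.0212*0.97437 = 0.9950

0.2297 + 0.9950i


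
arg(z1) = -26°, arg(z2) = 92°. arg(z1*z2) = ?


arg(z1*z2) = -26° + 92° = 66°
Normalized to (-180°, 180°]: 66°

66°


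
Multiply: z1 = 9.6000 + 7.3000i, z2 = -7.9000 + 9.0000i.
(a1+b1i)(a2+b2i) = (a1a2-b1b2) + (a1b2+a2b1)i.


Real = 9.6*(-7.9) - 7.3*9 = -75.84 - 65.7 = -141.54
Imag = 9.6*9 - (7.9)*7.3 = 86.4 - (57.67) = 28.73

-141.5400 + 28.7300i


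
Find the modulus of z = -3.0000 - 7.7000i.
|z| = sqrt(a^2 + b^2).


|z| = sqrt((-3)^2 + (-7.7)^2) = sqrt(9 + 59.29) = sqrt(68.29) = 8.2638

|z| = 8.2638


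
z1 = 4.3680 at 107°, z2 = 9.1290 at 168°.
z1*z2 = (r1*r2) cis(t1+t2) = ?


r = 4.3680 * 9.1290 = 39.8755
theta = 107° + 168° = 275° = 275° (mod 360)

39.8755 cis(275°)


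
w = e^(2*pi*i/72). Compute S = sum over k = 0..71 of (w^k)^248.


The roots are w_k = w^k with w = e^(2*pi*i/72), and (w^k)^248 = (w^248)^k.
So S = 1 + u + u^2 + ... + u^(71) with u = w^248.
248 = 3*72 + 32, so 248 is not a multiple of 72: u = (w^72)^3 * w^32 = w^32 ≠ 1 (w is a primitive 72th root), while u^72 = (w^72)^248 = 1.
Geometric series: S = (1 - u^72)/(1 - u) = (1 - 1)/(1 - u) = 0

S = 0


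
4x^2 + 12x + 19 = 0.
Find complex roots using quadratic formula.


disc = 12^2 - 4*4*19 = 144 - 304 = -160
sqrt(|disc|) = sqrt(160) = 12.6491
Real part = -12/(2*4) = -1.5000
Imag part = 12.6491/(2*4) = 1.5811

-1.5000 ± 1.5811i


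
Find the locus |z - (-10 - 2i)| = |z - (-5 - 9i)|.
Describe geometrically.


Equal distances means the locus is the perpendicular bisector of z1 and z2.
Midpoint = ((-10+(-5))/2, (-2+(-9))/2) = (-7.5000, -5.5000)

Perpendicular bisector through (-7.5000, -5.5000)


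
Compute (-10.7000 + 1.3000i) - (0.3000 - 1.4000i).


Real: -10.7 - 0.3 = -11
Imag: 1.3 + 1.4 = 2.7

-11.0000 + 2.7000i


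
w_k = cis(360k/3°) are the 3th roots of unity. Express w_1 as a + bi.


Angle = 360*1/3 = 120°
a = cos(120°) = -0.5000
b = sin(120°) = 0.8660

-0.5000 + 0.8660i


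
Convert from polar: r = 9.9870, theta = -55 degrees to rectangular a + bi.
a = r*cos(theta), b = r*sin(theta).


a = 9.9870*cos(-55°) = 9.9870*0.57358 = 5.7283
b = 9.9870*sin(-55°) = 9.9870*(-0.81915) = -8.1809

5.7283 - 8.1809i


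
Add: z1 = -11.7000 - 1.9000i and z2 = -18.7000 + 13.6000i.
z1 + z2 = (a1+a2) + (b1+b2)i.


Real: -11.7 - 18.7 = -30.4
Imag: -1.9 + 13.6 = 11.7

-30.4000 + 11.7000i


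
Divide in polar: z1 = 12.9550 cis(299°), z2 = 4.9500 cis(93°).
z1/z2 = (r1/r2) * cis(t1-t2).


r = 12.9550 / 4.9500 = 2.6172
theta = 299° - 93° = 206° = 206° (mod 360)

2.6172 cis(206°)


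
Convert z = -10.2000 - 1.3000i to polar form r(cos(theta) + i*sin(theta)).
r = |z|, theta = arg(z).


r = sqrt(104.04+1.69) = sqrt(105.73) = 10.2825
theta = atan2(-1.3, -10.2) = -172.7368 degrees

r = 10.2825, theta = -172.7368 degrees


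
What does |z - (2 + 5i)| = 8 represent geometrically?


|z - z0| = r is a circle with center z0 and radius r.
Center = (2, 5), radius = 8

Circle with center (2, 5) and radius 8


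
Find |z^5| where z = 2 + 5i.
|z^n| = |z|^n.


|z| = sqrt(4+25) = sqrt(29) = 5.3852
|z^5| = |z|^5 = (sqrt(29))^5 = 29^2 * sqrt(29) = 841*sqrt(29)

|z^5| = 841*sqrt(29) ≈ 4528.9236


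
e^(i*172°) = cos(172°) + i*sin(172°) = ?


cos(172°) = -0.9903
sin(172°) = 0.1392

e^(i*172°) = -0.9903 + 0.1392i


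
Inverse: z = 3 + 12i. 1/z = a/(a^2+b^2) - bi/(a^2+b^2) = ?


|z|^2 = 9+144 = 153
1/z = (3 - 12i)/153

1/z = 0.0196 - 0.0784i


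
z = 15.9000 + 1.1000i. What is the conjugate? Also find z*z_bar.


z_bar = 15.9000 - 1.1000i
z*z_bar = 15.9^2 + 1.1^2 = 252.81 + 1.21 = 254.02

z_bar = 15.9000 - 1.1000i, z*z_bar = 254.02


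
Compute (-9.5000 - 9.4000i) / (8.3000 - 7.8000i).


Conjugate of z2 = 8.3000 + 7.8000i
Numerator: (-9.5000 - 9.4000i)(8.3000 + 7.8000i) = -5.5300 - 152.1200i
Denominator: 8.3^2 + (-7.8)^2 = 129.73
Result = (-5.5300 - 152.1200i)/129.73

-0.0426 - 1.1726i


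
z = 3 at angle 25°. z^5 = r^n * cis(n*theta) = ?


r^5 = 3^5 = 243
n*theta = 5*25° = 125° = 125° (mod 360)
a = 243*cos(125°) = -139.3791
b = 243*sin(125°) = 199.0539

243 cis(125°) = -139.3791 + 199.0539i


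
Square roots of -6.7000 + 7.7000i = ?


|z| = sqrt(44.89+59.29) = 10.2069
sqrt((|z|+a)/2) = sqrt((10.2069+(-6.7))/2) = sqrt(1.7534) = 1.3242
sqrt((|z|-a)/2) = sqrt((10.2069-(-6.7))/2) = sqrt(8.4534) = 2.9075

±(1.3242 + 2.9075i) i.e. 1.3242 + 2.9075i and -1.3242 - 2.9075i


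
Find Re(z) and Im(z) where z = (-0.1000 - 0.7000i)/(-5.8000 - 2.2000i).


Multiply by conjugate: (-0.1000 - 0.7000i)(-5.8000 + 2.2000i) / ((-5.8)^2 + (-2.2)^2)
Numerator real = -0.1*(-5.8) - (0.7)*(-2.2) = 2.12
Numerator imag = -0.7*(-5.8) - (-0.1)*(-2.2) = 3.84
Denominator = 38.48
Re(z) = 2.12/38.48 = 0.0551
Im(z) = 3.84/38.48 = 0.0998

Re(z) = 0.0551, Im(z) = 0.0998


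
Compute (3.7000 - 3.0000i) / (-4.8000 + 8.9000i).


Conjugate of z2 = -4.8000 - 8.9000i
Numerator: (3.7000 - 3.0000i)(-4.8000 - 8.9000i) = -44.4600 - 18.5300i
Denominator: (-4.8)^2 + 8.9^2 = 102.25
Result = (-44.4600 - 18.5300i)/102.25

-0.4348 - 0.1812i


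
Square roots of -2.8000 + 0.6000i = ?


|z| = sqrt(7.84+0.36) = 2.8636
sqrt((|z|+a)/2) = sqrt((2.8636+(-2.8))/2) = sqrt(0.0318) = 0.1783
sqrt((|z|-a)/2) = sqrt((2.8636-(-2.8))/2) = sqrt(2.8318) = 1.6828

±(0.1783 + 1.6828i) i.e. 0.1783 + 1.6828i and -0.1783 - 1.6828i


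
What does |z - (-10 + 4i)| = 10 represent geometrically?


|z - z0| = r is a circle with center z0 and radius r.
Center = (-10, 4), radius = 10

Circle with center (-10, 4) and radius 10


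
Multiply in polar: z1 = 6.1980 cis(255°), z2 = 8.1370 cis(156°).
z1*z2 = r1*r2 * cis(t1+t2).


r = 6.1980 * 8.1370 = 50.4331
theta = 255° + 156° = 411° = 51° (mod 360)

50.4331 cis(51°)


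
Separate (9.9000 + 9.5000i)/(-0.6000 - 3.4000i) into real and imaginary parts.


Multiply by conjugate: (9.9000 + 9.5000i)(-0.6000 + 3.4000i) / ((-0.6)^2 + (-3.4)^2)
Numerator real = 9.9*(-0.6) + 9.5*(-3.4) = -38.24
Numerator imag = 9.5*(-0.6) - 9.9*(-3.4) = 27.96
Denominator = 11.92
Re(z) = -38.24/11.92 = -3.2081
Im(z) = 27.96/11.92 = 2.3456

Re(z) = -3.2081, Im(z) = 2.3456


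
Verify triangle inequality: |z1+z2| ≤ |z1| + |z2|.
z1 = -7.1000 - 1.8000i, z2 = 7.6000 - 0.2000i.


|z1| = sqrt((-7.1)^2 + (-1.8)^2) = sqrt(53.65) = 7.3246
|z2| = sqrt(7.6^2 + (-0.2)^2) = sqrt(57.8) = 7.6026
z1+z2 = 0.5000 - 2.0000i
|z1+z2| = sqrt(4.25) = 2.0616
|z1|+|z2| = 7.3246 + 7.6026 = 14.9272

|z1+z2| = 2.0616 ≤ |z1|+|z2| = 14.9272 (verified)


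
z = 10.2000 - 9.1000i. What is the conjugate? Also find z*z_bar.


z_bar = 10.2000 + 9.1000i
z*z_bar = 10.2^2 + (-9.1)^2 = 104.04 + 82.81 = 186.85

z_bar = 10.2000 + 9.1000i, z*z_bar = 186.85


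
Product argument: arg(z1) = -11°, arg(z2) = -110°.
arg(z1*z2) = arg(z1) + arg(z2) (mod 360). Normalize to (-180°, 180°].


arg(z1*z2) = -11° - 110° = -121°
Normalized to (-180°, 180°]: -121°

-121°


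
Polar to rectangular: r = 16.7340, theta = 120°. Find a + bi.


a = 16.7340*cos(120°) = 16.7340*(-0.5) = -8.3670
b = 16.7340*sin(120°) = 16.7340*0.86603 = 14.4921

-8.3670 + 14.4921i


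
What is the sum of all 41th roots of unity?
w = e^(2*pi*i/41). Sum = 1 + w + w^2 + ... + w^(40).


The sum of all 41th roots of unity is 0.
Geometric series: (1 - w^41)/(1 - w) = (1-1)/(1-w) = 0 since w^41 = 1, w ≠ 1.
Alternatively: coefficient of z^40 in z^41 - 1 is 0.

0


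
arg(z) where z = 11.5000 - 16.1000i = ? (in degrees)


Re = 11.5, Im = -16.1
arg = atan2(-16.1, 11.5) = -54.4623 degrees

arg(z) = -54.4623 degrees


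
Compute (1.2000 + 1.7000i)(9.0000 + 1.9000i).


Real = 1.2*9 - 1.7*1.9 = 10.8 - 3.23 = 7.57
Imag = 1.2*1.9 + 9*1.7 = 2.28 + 15.3 = 17.58

7.5700 + 17.5800i


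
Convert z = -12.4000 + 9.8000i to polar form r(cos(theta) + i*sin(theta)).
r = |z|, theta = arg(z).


r = sqrt(153.76+96.04) = sqrt(249.8) = 15.8051
theta = atan2(9.8, -12.4) = 141.6799 degrees

r = 15.8051, theta = 141.6799 degrees


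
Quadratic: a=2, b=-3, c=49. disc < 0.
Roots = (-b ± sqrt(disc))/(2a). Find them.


disc = (-3)^2 - 4*2*49 = 9 - 392 = -383
sqrt(|disc|) = sqrt(383) = 19.5704
Real part = 3/(2*2) = 0.7500
Imag part = 19.5704/(2*2) = 4.8926

0.7500 ± 4.8926i


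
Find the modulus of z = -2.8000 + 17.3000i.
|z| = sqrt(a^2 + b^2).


|z| = sqrt((-2.8)^2 + 17.3^2) = sqrt(7.84 + 299.29) = sqrt(307.13) = 17.5251

|z| = 17.5251


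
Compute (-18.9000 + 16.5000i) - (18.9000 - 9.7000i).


Real: -18.9 - 18.9 = -37.8
Imag: 16.5 + 9.7 = 26.2

-37.8000 + 26.2000i


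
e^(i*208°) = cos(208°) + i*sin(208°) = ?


cos(208°) = -0.8829
sin(208°) = -0.4695

e^(i*208°) = -0.8829 - 0.4695i


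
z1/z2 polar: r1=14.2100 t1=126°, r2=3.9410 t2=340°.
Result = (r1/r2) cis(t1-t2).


r = 14.2100 / 3.9410 = 3.6057
theta = 126° - 340° = -214° = 146° (mod 360)

3.6057 cis(146°)


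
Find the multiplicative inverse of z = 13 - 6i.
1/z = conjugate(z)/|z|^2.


|z|^2 = 169+36 = 205
1/z = (13 + 6i)/205

1/z = 0.0634 + 0.0293i


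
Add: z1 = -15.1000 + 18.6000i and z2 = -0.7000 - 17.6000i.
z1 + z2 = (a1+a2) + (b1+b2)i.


Real: -15.1 - 0.7 = -15.8
Imag: 18.6 - 17.6 = 1

-15.8000 + i


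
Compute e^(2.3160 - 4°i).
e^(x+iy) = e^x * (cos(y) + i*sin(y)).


e^2.3160 = 10.1351
cos(-4°) = 0.99756
sin(-4°) = -0.06976
Real = 10.1351*0.99756 = 10.1104
Imag = 10.1351*(-0.06976) = -0.7070

10.1104 - 0.7070i


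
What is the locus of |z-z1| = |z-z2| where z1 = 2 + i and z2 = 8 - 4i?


Equal distances means the locus is the perpendicular bisector of z1 and z2.
Midpoint = ((2+8)/2, (1+(-4))/2) = (5.0000, -1.5000)

Perpendicular bisector through (5.0000, -1.5000)


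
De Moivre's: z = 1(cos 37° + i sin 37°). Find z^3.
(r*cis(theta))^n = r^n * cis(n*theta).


r^3 = 1^3 = 1
n*theta = 3*37° = 111° = 111° (mod 360)
a = 1*cos(111°) = -0.3584
b = 1*sin(111°) = 0.9336

1 cis(111°) = -0.3584 + 0.9336i


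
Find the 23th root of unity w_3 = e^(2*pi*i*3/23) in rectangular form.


Angle = 360*3/23 = 46.9565°
a = cos(46.9565°) = 0.6826
b = sin(46.9565°) = 0.7308

0.6826 + 0.7308i


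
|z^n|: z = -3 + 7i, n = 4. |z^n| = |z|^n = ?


|z| = sqrt(9+49) = sqrt(58) = 7.6158
|z^4| = |z|^4 = (sqrt(58))^4 = 58^2 = 3364

|z^4| = 3364


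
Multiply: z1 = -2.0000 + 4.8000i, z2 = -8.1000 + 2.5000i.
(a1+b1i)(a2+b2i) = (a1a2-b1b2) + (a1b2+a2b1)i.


Real = -2*(-8.1) - 4.8*2.5 = 16.2 - 12 = 4.2
Imag = -2*2.5 - (8.1)*4.8 = -5 - (38.88) = -43.88

4.2000 - 43.8800i


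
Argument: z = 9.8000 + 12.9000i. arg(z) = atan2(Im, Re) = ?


Re = 9.8, Im = 12.9
arg = atan2(12.9, 9.8) = 52.7764 degrees

arg(z) = 52.7764 degrees


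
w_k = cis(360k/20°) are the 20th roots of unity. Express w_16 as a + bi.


Angle = 360*16/20 = 288°
a = cos(288°) = 0.3090
b = sin(288°) = -0.9511

0.3090 - 0.9511i


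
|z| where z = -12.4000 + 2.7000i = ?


|z| = sqrt((-12.4)^2 + 2.7^2) = sqrt(153.76 + 7.29) = sqrt(161.05) = 12.6905

|z| = 12.6905


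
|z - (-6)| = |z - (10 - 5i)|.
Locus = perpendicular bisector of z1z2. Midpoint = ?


Equal distances means the locus is the perpendicular bisector of z1 and z2.
Midpoint = ((-6+10)/2, (0+(-5))/2) = (2.0000, -2.5000)

Perpendicular bisector through (2.0000, -2.5000)


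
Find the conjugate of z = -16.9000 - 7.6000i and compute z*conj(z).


z_bar = -16.9000 + 7.6000i
z*z_bar = (-16.9)^2 + (-7.6)^2 = 285.61 + 57.76 = 343.37

z_bar = -16.9000 + 7.6000i, z*z_bar = 343.37


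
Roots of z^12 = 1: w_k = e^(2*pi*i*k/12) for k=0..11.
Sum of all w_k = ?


The sum of all 12th roots of unity is 0.
Geometric series: (1 - w^12)/(1 - w) = (1-1)/(1-w) = 0 since w^12 = 1, w ≠ 1.
Alternatively: coefficient of z^11 in z^12 - 1 is 0.

0


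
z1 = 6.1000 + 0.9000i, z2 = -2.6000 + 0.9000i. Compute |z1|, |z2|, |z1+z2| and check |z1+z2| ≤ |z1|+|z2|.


|z1| = sqrt(6.1^2 + 0.9^2) = sqrt(38.02) = 6.1660
|z2| = sqrt((-2.6)^2 + 0.9^2) = sqrt(7.57) = 2.7514
z1+z2 = 3.5000 + 1.8000i
|z1+z2| = sqrt(15.49) = 3.9357
|z1|+|z2| = 6.1660 + 2.7514 = 8.9174

|z1+z2| = 3.9357 ≤ |z1|+|z2| = 8.9174 (verified)


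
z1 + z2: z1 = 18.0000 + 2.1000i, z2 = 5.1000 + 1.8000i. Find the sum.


Real: 18 + 5.1 = 23.1
Imag: 2.1 + 1.8 = 3.9

23.1000 + 3.9000i


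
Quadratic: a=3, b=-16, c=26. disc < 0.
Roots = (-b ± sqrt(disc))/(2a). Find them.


disc = (-16)^2 - 4*3*26 = 256 - 312 = -56
sqrt(|disc|) = sqrt(56) = 7.4833
Real part = 16/(2*3) = 2.6667
Imag part = 7.4833/(2*3) = 1.2472

2.6667 ± 1.2472i


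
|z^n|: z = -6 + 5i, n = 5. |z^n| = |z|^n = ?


|z| = sqrt(36+25) = sqrt(61) = 7.8102
|z^5| = |z|^5 = (sqrt(61))^5 = 61^2 * sqrt(61) = 3721*sqrt(61)

|z^5| = 3721*sqrt(61) ≈ 29061.9390


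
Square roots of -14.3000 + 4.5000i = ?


|z| = sqrt(204.49+20.25) = 14.9913
sqrt((|z|+a)/2) = sqrt((14.9913+(-14.3))/2) = sqrt(0.3457) = 0.5879
sqrt((|z|-a)/2) = sqrt((14.9913-(-14.3))/2) = sqrt(14.6457) = 3.8270

±(0.5879 + 3.8270i) i.e. 0.5879 + 3.8270i and -0.5879 - 3.8270i


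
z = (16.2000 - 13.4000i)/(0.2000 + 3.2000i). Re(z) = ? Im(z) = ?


Multiply by conjugate: (16.2000 - 13.4000i)(0.2000 - 3.2000i) / (0.2^2 + 3.2^2)
Numerator real = 16.2*0.2 - (13.4)*3.2 = -39.64
Numerator imag = -13.4*0.2 - 16.2*3.2 = -54.52
Denominator = 10.28
Re(z) = -39.64/10.28 = -3.8560
Im(z) = -54.52/10.28 = -5.3035

Re(z) = -3.8560, Im(z) = -5.3035


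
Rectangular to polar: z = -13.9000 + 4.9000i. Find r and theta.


r = sqrt(193.21+24.01) = sqrt(217.22) = 14.7384
theta = atan2(4.9, -13.9) = 160.5815 degrees

r = 14.7384, theta = 160.5815 degrees


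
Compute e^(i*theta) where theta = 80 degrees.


cos(80°) = 0.1736
sin(80°) = 0.9848

e^(i*80°) = 0.1736 + 0.9848i


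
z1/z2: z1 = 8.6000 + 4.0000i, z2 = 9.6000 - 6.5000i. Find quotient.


Conjugate of z2 = 9.6000 + 6.5000i
Numerator: (8.6000 + 4.0000i)(9.6000 + 6.5000i) = 56.5600 + 94.3000i
Denominator: 9.6^2 + (-6.5)^2 = 134.41
Result = (56.5600 + 94.3000i)/134.41

0.4208 + 0.7016i


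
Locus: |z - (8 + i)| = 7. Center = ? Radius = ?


|z - z0| = r is a circle with center z0 and radius r.
Center = (8, 1), radius = 7

Circle with center (8, 1) and radius 7


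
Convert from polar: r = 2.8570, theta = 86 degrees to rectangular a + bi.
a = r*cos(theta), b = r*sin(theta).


a = 2.8570*cos(86°) = 2.8570*0.06976 = 0.1993
b = 2.8570*sin(86°) = 2.8570*0.99756 = 2.8500

0.1993 + 2.8500i


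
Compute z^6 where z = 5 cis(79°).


r^6 = 5^6 = 15625
n*theta = 6*79° = 474° = 114° (mod 360)
a = 15625*cos(114°) = -6355.2600
b = 15625*sin(114°) = 14274.1478

15625 cis(114°) = -6355.2600 + 14274.1478i


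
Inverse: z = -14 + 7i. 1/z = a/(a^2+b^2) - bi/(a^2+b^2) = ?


|z|^2 = 196+49 = 245
1/z = (-14 - 7i)/245

1/z = -0.0571 - 0.0286i


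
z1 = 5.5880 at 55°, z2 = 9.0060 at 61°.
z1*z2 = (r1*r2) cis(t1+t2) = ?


r = 5.5880 * 9.0060 = 50.3255
theta = 55° + 61° = 116° = 116° (mod 360)

50.3255 cis(116°)


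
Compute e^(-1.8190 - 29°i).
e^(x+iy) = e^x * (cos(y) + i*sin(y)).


e^-1.8190 = 0.1622
cos(-29°) = 0.8746
sin(-29°) = -0.4848
Real = 0.1622*0.8746 = 0.1419
Imag = 0.1622*(-0.4848) = -0.0786

0.1419 - 0.0786i


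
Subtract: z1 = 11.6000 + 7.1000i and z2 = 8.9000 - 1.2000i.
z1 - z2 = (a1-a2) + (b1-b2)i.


Real: 11.6 - 8.9 = 2.7
Imag: 7.1 + 1.2 = 8.3

2.7000 + 8.3000i


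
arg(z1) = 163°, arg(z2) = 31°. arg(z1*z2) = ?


arg(z1*z2) = 163° + 31° = 194°
Normalized to (-180°, 180°]: -166°

-166°


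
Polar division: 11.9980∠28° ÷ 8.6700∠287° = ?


r = 11.9980 / 8.6700 = 1.3839
theta = 28° - 287° = -259° = 101° (mod 360)

1.3839 cis(101°)


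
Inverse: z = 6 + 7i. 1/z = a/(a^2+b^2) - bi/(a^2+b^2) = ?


|z|^2 = 36+49 = 85
1/z = (6 - 7i)/85

1/z = 0.0706 - 0.0824i


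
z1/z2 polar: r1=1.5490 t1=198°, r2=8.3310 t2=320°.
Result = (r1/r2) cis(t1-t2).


r = 1.5490 / 8.3310 = 0.1859
theta = 198° - 320° = -122° = 238° (mod 360)

0.1859 cis(238°)


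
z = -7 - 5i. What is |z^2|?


|z| = sqrt(49+25) = sqrt(74) = 8.6023
|z^2| = |z|^2 = (sqrt(74))^2 = 74

|z^2| = 74


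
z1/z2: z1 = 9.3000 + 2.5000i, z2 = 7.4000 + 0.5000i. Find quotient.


Conjugate of z2 = 7.4000 - 0.5000i
Numerator: (9.3000 + 2.5000i)(7.4000 - 0.5000i) = 70.0700 + 13.8500i
Denominator: 7.4^2 + 0.5^2 = 55.01
Result = (70.0700 + 13.8500i)/55.01

1.2738 + 0.2518i


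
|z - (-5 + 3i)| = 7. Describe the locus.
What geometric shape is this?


|z - z0| = r is a circle with center z0 and radius r.
Center = (-5, 3), radius = 7

Circle with center (-5, 3) and radius 7


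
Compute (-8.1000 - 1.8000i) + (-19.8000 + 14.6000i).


Real: -8.1 - 19.8 = -27.9
Imag: -1.8 + 14.6 = 12.8

-27.9000 + 12.8000i


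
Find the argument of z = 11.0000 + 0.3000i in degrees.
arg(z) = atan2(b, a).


Re = 11, Im = 0.3
arg = atan2(0.3, 11) = 1.5622 degrees

arg(z) = 1.5622 degrees


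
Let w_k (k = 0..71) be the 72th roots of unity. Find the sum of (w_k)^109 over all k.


The roots are w_k = w^k with w = e^(2*pi*i/72), and (w^k)^109 = (w^109)^k.
So S = 1 + u + u^2 + ... + u^(71) with u = w^109.
109 = 1*72 + 37, so 109 is not a multiple of 72: u = (w^72)^1 * w^37 = w^37 ≠ 1 (w is a primitive 72th root), while u^72 = (w^72)^109 = 1.
Geometric series: S = (1 - u^72)/(1 - u) = (1 - 1)/(1 - u) = 0

S = 0


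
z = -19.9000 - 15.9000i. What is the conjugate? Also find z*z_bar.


z_bar = -19.9000 + 15.9000i
z*z_bar = (-19.9)^2 + (-15.9)^2 = 396.01 + 252.81 = 648.82

z_bar = -19.9000 + 15.9000i, z*z_bar = 648.82


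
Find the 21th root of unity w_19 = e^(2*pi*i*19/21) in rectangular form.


Angle = 360*19/21 = 325.7143°
a = cos(325.7143°) = 0.8262
b = sin(325.7143°) = -0.5633

0.8262 - 0.5633i


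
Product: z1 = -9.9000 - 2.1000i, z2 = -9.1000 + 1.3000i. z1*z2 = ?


Real = -9.9*(-9.1) - (-2.1)*1.3 = 90.09 - (-2.73) = 92.82
Imag = -9.9*1.3 - (9.1)*(-2.1) = -12.87 + 19.11 = 6.24

92.8200 + 6.2400i


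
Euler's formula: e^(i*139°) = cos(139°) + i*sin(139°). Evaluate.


cos(139°) = -0.7547
sin(139°) = 0.6561

e^(i*139°) = -0.7547 + 0.6561i


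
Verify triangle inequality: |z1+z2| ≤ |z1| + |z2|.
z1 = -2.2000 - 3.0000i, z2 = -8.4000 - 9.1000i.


|z1| = sqrt((-2.2)^2 + (-3)^2) = sqrt(13.84) = 3.7202
|z2| = sqrt((-8.4)^2 + (-9.1)^2) = sqrt(153.37) = 12.3843
z1+z2 = -10.6000 - 12.1000i
|z1+z2| = sqrt(258.77) = 16.0863
|z1|+|z2| = 3.7202 + 12.3843 = 16.1045

|z1+z2| = 16.0863 ≤ |z1|+|z2| = 16.1045 (verified)


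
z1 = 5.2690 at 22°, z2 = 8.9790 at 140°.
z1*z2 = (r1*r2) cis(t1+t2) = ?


r = 5.2690 * 8.9790 = 47.3104
theta = 22° + 140° = 162° = 162° (mod 360)

47.3104 cis(162°)


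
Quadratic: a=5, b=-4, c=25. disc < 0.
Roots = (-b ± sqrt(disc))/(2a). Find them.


disc = (-4)^2 - 4*5*25 = 16 - 500 = -484
sqrt(|disc|) = sqrt(484) = 22.0000
Real part = 4/(2*5) = 0.4000
Imag part = 22.0000/(2*5) = 2.2000

0.4000 ± 2.2000i


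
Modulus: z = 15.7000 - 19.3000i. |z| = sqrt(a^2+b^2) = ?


|z| = sqrt(15.7^2 + (-19.3)^2) = sqrt(246.49 + 372.49) = sqrt(618.98) = 24.8793

|z| = 24.8793


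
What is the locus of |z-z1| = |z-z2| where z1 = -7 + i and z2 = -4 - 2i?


Equal distances means the locus is the perpendicular bisector of z1 and z2.
Midpoint = ((-7+(-4))/2, (1+(-2))/2) = (-5.5000, -0.5000)

Perpendicular bisector through (-5.5000, -0.5000)


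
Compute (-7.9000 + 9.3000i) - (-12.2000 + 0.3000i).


Real: -7.9 + 12.2 = 4.3
Imag: 9.3 - 0.3 = 9

4.3000 + 9.0000i


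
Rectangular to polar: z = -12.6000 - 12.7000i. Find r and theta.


r = sqrt(158.76+161.29) = sqrt(320.05) = 17.8899
theta = atan2(-12.7, -12.6) = -134.7735 degrees

r = 17.8899, theta = -134.7735 degrees


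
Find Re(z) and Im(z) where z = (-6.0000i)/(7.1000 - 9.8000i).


Multiply by conjugate: (-6.0000i)(7.1000 + 9.8000i) / (7.1^2 + (-9.8)^2)
Numerator real = 0*7.1 - (6)*(-9.8) = 58.8
Numerator imag = -6*7.1 - 0*(-9.8) = -42.6
Denominator = 146.45
Re(z) = 58.8/146.45 = 0.4015
Im(z) = -42.6/146.45 = -0.2909

Re(z) = 0.4015, Im(z) = -0.2909


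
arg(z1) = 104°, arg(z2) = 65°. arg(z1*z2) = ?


arg(z1*z2) = 104° + 65° = 169°
Normalized to (-180°, 180°]: 169°

169°


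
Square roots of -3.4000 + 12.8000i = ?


|z| = sqrt(11.56+163.84) = 13.2439
sqrt((|z|+a)/2) = sqrt((13.2439+(-3.4))/2) = sqrt(4.9219) = 2.2185
sqrt((|z|-a)/2) = sqrt((13.2439-(-3.4))/2) = sqrt(8.3219) = 2.8848

±(2.2185 + 2.8848i) i.e. 2.2185 + 2.8848i and -2.2185 - 2.8848i


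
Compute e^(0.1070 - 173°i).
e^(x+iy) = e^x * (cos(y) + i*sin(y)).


e^0.1070 = 1.1129
cos(-173°) = -0.9925
sin(-173°) = -0.12187
Real = 1.1129*(-0.9925) = -1.1046
Imag = 1.1129*(-0.12187) = -0.1356

-1.1046 - 0.1356i


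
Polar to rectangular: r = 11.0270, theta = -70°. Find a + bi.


a = 11.0270*cos(-70°) = 11.0270*0.34202 = 3.7715
b = 11.0270*sin(-70°) = 11.0270*(-0.93969) = -10.3620

3.7715 - 10.3620i


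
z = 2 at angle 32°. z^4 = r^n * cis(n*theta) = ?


r^4 = 2^4 = 16
n*theta = 4*32° = 128° = 128° (mod 360)
a = 16*cos(128°) = -9.8506
b = 16*sin(128°) = 12.6082

16 cis(128°) = -9.8506 + 12.6082i


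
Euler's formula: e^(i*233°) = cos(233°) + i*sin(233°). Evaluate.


cos(233°) = -0.6018
sin(233°) = -0.7986

e^(i*233°) = -0.6018 - 0.7986i


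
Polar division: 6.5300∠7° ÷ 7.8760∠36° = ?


r = 6.5300 / 7.8760 = 0.8291
theta = 7° - 36° = -29° = 331° (mod 360)

0.8291 cis(331°)


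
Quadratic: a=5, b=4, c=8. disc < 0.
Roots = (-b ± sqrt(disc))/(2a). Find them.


disc = 4^2 - 4*5*8 = 16 - 160 = -144
sqrt(|disc|) = sqrt(144) = 12.0000
Real part = -4/(2*5) = -0.4000
Imag part = 12.0000/(2*5) = 1.2000

-0.4000 ± 1.2000i


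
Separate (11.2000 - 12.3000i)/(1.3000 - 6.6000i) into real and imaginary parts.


Multiply by conjugate: (11.2000 - 12.3000i)(1.3000 + 6.6000i) / (1.3^2 + (-6.6)^2)
Numerator real = 11.2*1.3 - (12.3)*(-6.6) = 95.74
Numerator imag = -12.3*1.3 - 11.2*(-6.6) = 57.93
Denominator = 45.25
Re(z) = 95.74/45.25 = 2.1158
Im(z) = 57.93/45.25 = 1.2802

Re(z) = 2.1158, Im(z) = 1.2802


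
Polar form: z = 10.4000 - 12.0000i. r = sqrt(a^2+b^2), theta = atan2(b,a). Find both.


r = sqrt(108.16+144) = sqrt(252.16) = 15.8795
theta = atan2(-12, 10.4) = -49.0856 degrees

r = 15.8795, theta = -49.0856 degrees


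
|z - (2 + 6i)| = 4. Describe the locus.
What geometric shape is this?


|z - z0| = r is a circle with center z0 and radius r.
Center = (2, 6), radius = 4

Circle with center (2, 6) and radius 4


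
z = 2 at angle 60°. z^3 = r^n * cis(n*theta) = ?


r^3 = 2^3 = 8
n*theta = 3*60° = 180° = 180° (mod 360)
a = 8*cos(180°) = -8.0000
b = 8*sin(180°) = 0

8 cis(180°) = -8.0000 + 0i


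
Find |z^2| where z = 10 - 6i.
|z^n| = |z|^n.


|z| = sqrt(100+36) = sqrt(136) = 11.6619
|z^2| = |z|^2 = (sqrt(136))^2 = 136

|z^2| = 136


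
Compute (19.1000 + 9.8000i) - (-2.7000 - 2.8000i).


Real: 19.1 + 2.7 = 21.8
Imag: 9.8 + 2.8 = 12.6

21.8000 + 12.6000i


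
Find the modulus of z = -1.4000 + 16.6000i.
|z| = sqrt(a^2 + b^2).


|z| = sqrt((-1.4)^2 + 16.6^2) = sqrt(1.96 + 275.56) = sqrt(277.52) = 16.6589

|z| = 16.6589


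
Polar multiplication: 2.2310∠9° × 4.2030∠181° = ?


r = 2.2310 * 4.2030 = 9.3769
theta = 9° + 181° = 190° = 190° (mod 360)

9.3769 cis(190°)


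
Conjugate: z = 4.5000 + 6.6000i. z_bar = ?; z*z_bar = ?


z_bar = 4.5000 - 6.6000i
z*z_bar = 4.5^2 + 6.6^2 = 20.25 + 43.56 = 63.81

z_bar = 4.5000 - 6.6000i, z*z_bar = 63.81


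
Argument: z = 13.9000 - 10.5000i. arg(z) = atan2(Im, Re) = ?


Re = 13.9, Im = -10.5
arg = atan2(-10.5, 13.9) = -37.0672 degrees

arg(z) = -37.0672 degrees


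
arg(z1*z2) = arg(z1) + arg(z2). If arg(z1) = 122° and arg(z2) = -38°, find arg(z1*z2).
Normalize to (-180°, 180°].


arg(z1*z2) = 122° - 38° = 84°
Normalized to (-180°, 180°]: 84°

84°


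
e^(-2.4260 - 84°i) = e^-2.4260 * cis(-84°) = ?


e^-2.4260 = 0.0884
cos(-84°) = 0.1045
sin(-84°) = -0.9945
Real = 0.0884*0.1045 = 0.0092
Imag = 0.0884*(-0.9945) = -0.0879

0.0092 - 0.0879i


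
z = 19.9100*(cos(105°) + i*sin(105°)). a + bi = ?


a = 19.9100*cos(105°) = 19.9100*(-0.25882) = -5.1531
b = 19.9100*sin(105°) = 19.9100*0.965926 = 19.2316

-5.1531 + 19.2316i


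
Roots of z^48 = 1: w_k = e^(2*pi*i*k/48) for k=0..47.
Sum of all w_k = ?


The sum of all 48th roots of unity is 0.
Geometric series: (1 - w^48)/(1 - w) = (1-1)/(1-w) = 0 since w^48 = 1, w ≠ 1.
Alternatively: coefficient of z^47 in z^48 - 1 is 0.

0


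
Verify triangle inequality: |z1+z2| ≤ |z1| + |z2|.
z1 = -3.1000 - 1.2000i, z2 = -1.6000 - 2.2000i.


|z1| = sqrt((-3.1)^2 + (-1.2)^2) = sqrt(11.05) = 3.3242
|z2| = sqrt((-1.6)^2 + (-2.2)^2) = sqrt(7.4) = 2.7203
z1+z2 = -4.7000 - 3.4000i
|z1+z2| = sqrt(33.65) = 5.8009
|z1|+|z2| = 3.3242 + 2.7203 = 6.0445

|z1+z2| = 5.8009 ≤ |z1|+|z2| = 6.0445 (verified)


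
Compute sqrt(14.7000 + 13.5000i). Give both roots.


|z| = sqrt(216.09+182.25) = 19.9585
sqrt((|z|+a)/2) = sqrt((19.9585+14.7)/2) = sqrt(17.3292) = 4.1628
sqrt((|z|-a)/2) = sqrt((19.9585-14.7)/2) = sqrt(2.6292) = 1.6215

±(4.1628 + 1.6215i) i.e. 4.1628 + 1.6215i and -4.1628 - 1.6215i


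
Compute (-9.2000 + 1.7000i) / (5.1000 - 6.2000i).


Conjugate of z2 = 5.1000 + 6.2000i
Numerator: (-9.2000 + 1.7000i)(5.1000 + 6.2000i) = -57.4600 - 48.3700i
Denominator: 5.1^2 + (-6.2)^2 = 64.45
Result = (-57.4600 - 48.3700i)/64.45

-0.8915 - 0.7505i


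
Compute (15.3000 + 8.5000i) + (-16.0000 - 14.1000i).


Real: 15.3 - 16 = -0.7
Imag: 8.5 - 14.1 = -5.6

-0.7000 - 5.6000i


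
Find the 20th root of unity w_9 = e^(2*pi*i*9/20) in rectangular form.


Angle = 360*9/20 = 162°
a = cos(162°) = -0.9511
b = sin(162°) = 0.3090

-0.9511 + 0.3090i


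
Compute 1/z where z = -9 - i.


|z|^2 = 81+1 = 82
1/z = (-9 + 1i)/82

1/z = -0.1098 + 0.0122i


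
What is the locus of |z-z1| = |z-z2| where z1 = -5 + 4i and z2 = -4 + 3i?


Equal distances means the locus is the perpendicular bisector of z1 and z2.
Midpoint = ((-5+(-4))/2, (4+3)/2) = (-4.5000, 3.5000)

Perpendicular bisector through (-4.5000, 3.5000)


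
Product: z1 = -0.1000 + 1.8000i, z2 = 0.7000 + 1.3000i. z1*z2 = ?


Real = -0.1*0.7 - 1.8*1.3 = -0.07 - 2.34 = -2.41
Imag = -0.1*1.3 + 0.7*1.8 = -0.13 + 1.26 = 1.13

-2.4100 + 1.1300i


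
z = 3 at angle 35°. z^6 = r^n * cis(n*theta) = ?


r^6 = 3^6 = 729
n*theta = 6*35° = 210° = 210° (mod 360)
a = 729*cos(210°) = -631.3325
b = 729*sin(210°) = -364.5000

729 cis(210°) = -631.3325 - 364.5000i
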